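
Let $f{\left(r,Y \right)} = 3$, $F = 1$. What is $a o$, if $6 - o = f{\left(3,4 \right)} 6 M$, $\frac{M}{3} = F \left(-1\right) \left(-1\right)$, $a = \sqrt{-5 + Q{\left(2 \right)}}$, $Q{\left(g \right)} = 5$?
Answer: $0$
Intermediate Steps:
$a = 0$ ($a = \sqrt{-5 + 5} = \sqrt{0} = 0$)
$M = 3$ ($M = 3 \cdot 1 \left(-1\right) \left(-1\right) = 3 \left(\left(-1\right) \left(-1\right)\right) = 3 \cdot 1 = 3$)
$o = -48$ ($o = 6 - 3 \cdot 6 \cdot 3 = 6 - 18 \cdot 3 = 6 - 54 = -48$)
$a o = 0 \left(-48\right) = 0$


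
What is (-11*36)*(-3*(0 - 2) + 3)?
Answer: -3564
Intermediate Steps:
(-11*36)*(-3*(0 - 2) + 3) = -396*(-3*(-2) + 3) = -396*(6 + 3) = -396*9 = -3564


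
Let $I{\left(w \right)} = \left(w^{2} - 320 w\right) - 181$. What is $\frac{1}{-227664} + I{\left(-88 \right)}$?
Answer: $\frac{8132841071}{227664} \approx 35723.0$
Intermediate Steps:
$I{\left(w \right)} = -181 + w^{2} - 320 w$
$\frac{1}{-227664} + I{\left(-88 \right)} = \frac{1}{-227664} - \left(-27979 - 7744\right) = - \frac{1}{227664} + \left(-181 + 7744 + 28160\right) = - \frac{1}{227664} + 35723 = \frac{8132841071}{227664}$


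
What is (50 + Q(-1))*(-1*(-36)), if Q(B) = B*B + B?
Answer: 1800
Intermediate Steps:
Q(B) = B + B**2 (Q(B) = B**2 + B = B + B**2)
(50 + Q(-1))*(-1*(-36)) = (50 - (1 - 1))*(-1*(-36)) = (50 - 1*0)*36 = (50 + 0)*36 = 50*36 = 1800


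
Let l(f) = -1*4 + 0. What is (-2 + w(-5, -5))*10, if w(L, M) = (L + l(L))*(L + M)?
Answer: 880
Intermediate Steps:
l(f) = -4 (l(f) = -4 + 0 = -4)
w(L, M) = (-4 + L)*(L + M) (w(L, M) = (L - 4)*(L + M) = (-4 + L)*(L + M))
(-2 + w(-5, -5))*10 = (-2 + ((-5)² - 4*(-5) - 4*(-5) - 5*(-5)))*10 = (-2 + (25 + 20 + 20 + 25))*10 = (-2 + 90)*10 = 88*10 = 880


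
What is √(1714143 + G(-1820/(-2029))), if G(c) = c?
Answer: √7056857875043/2029 ≈ 1309.3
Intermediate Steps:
√(1714143 + G(-1820/(-2029))) = √(1714143 - 1820/(-2029)) = √(1714143 - 1820*(-1/2029)) = √(1714143 + 1820/2029) = √(3477997967/2029) = √7056857875043/2029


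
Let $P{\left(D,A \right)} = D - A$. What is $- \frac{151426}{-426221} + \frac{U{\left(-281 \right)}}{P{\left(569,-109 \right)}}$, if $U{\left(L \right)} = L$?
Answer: $- \frac{17101273}{288977838} \approx -0.059178$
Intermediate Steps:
$- \frac{151426}{-426221} + \frac{U{\left(-281 \right)}}{P{\left(569,-109 \right)}} = - \frac{151426}{-426221} - \frac{281}{569 - -109} = \left(-151426\right) \left(- \frac{1}{426221}\right) - \frac{281}{569 + 109} = \frac{151426}{426221} - \frac{281}{678} = - \frac{17101273}{288977838}$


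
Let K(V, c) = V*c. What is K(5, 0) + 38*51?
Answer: 1938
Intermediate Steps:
K(5, 0) + 38*51 = 5*0 + 38*51 = 0 + 1938 = 1938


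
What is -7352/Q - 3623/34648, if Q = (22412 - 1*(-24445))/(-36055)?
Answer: 9184195958369/1623501336 ≈ 5657.0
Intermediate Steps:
Q = -46857/36055 (Q = (22412 + 24445)*(-1/36055) = 46857*(-1/36055) = -46857/36055 ≈ -1.2996)
-7352/Q - 3623/34648 = -7352/(-46857/36055) - 3623/34648 = -7352*(-36055/46857) - 3623*1/34648 = 265076360/46857 - 3623/34648 = 9184195958369/1623501336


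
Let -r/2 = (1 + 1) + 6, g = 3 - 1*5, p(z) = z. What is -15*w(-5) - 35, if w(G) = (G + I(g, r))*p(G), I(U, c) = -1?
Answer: -485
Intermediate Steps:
g = -2 (g = 3 - 5 = -2)
r = -16 (r = -2*((1 + 1) + 6) = -2*(2 + 6) = -2*8 = -16)
w(G) = G*(-1 + G) (w(G) = (G - 1)*G = (-1 + G)*G = G*(-1 + G))
-15*w(-5) - 35 = -(-75)*(-1 - 5) - 35 = -(-75)*(-6) - 35 = -15*30 - 35 = -450 - 35 = -485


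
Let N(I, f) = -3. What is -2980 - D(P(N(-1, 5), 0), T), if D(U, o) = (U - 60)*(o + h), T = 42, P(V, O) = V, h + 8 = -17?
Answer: -1909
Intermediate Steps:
h = -25 (h = -8 - 17 = -25)
D(U, o) = (-60 + U)*(-25 + o) (D(U, o) = (U - 60)*(o - 25) = (-60 + U)*(-25 + o))
-2980 - D(P(N(-1, 5), 0), T) = -2980 - (1500 - 60*42 - 25*(-3) - 3*42) = -2980 - (1500 - 2520 + 75 - 126) = -2980 - 1*(-1071) = -2980 + 1071 = -1909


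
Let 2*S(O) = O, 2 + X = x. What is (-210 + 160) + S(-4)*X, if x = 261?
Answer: -568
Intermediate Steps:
X = 259 (X = -2 + 261 = 259)
S(O) = O/2
(-210 + 160) + S(-4)*X = (-210 + 160) + ((1/2)*(-4))*259 = -50 - 2*259 = -50 - 518 = -568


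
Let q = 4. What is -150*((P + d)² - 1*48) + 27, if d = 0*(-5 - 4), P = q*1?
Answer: 4827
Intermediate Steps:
P = 4 (P = 4*1 = 4)
d = 0 (d = 0*(-9) = 0)
-150*((P + d)² - 1*48) + 27 = -150*((4 + 0)² - 1*48) + 27 = -150*(4² - 48) + 27 = -150*(16 - 48) + 27 = -150*(-32) + 27 = 4800 + 27 = 4827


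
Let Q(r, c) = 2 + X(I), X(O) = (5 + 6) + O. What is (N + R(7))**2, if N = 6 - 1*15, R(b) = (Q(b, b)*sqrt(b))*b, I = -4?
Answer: 27864 - 1134*sqrt(7) ≈ 24864.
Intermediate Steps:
X(O) = 11 + O
Q(r, c) = 9 (Q(r, c) = 2 + (11 - 4) = 2 + 7 = 9)
R(b) = 9*b**(3/2) (R(b) = (9*sqrt(b))*b = 9*b**(3/2))
N = -9 (N = 6 - 15 = -9)
(N + R(7))**2 = (-9 + 9*7**(3/2))**2 = (-9 + 9*(7*sqrt(7)))**2 = (-9 + 63*sqrt(7))**2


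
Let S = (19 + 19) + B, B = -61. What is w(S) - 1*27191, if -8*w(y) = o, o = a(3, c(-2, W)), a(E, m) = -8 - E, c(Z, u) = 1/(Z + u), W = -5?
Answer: -217517/8 ≈ -27190.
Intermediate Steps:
S = -23 (S = (19 + 19) - 61 = 38 - 61 = -23)
o = -11 (o = -8 - 1*3 = -8 - 3 = -11)
w(y) = 11/8 (w(y) = -⅛*(-11) = 11/8)
w(S) - 1*27191 = 11/8 - 1*27191 = 11/8 - 27191 = -217517/8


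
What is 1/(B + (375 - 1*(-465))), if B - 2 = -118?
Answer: 1/724 ≈ 0.0013812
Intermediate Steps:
B = -116 (B = 2 - 118 = -116)
1/(B + (375 - 1*(-465))) = 1/(-116 + (375 - 1*(-465))) = 1/(-116 + (375 + 465)) = 1/(-116 + 840) = 1/724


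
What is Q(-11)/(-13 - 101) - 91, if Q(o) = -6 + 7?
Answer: -10375/114 ≈ -91.009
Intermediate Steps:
Q(o) = 1
Q(-11)/(-13 - 101) - 91 = 1/(-13 - 101) - 91 = 1/(-114) - 91 = -1/114*1 - 91 = -1/114 - 91 = -10375/114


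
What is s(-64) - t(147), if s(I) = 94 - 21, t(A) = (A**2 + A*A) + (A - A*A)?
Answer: -21683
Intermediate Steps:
t(A) = A + A**2 (t(A) = (A**2 + A**2) + (A - A**2) = 2*A**2 + (A - A**2) = A + A**2)
s(I) = 73
s(-64) - t(147) = 73 - 147*(1 + 147) = 73 - 147*148 = 73 - 1*21756 = 73 - 21756 = -21683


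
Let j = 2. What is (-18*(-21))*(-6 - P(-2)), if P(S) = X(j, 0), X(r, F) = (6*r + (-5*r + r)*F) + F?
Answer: -6804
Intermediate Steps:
X(r, F) = F + 6*r - 4*F*r (X(r, F) = (6*r + (-4*r)*F) + F = (6*r - 4*F*r) + F = F + 6*r - 4*F*r)
P(S) = 12 (P(S) = 0 + 6*2 - 4*0*2 = 0 + 12 + 0 = 12)
(-18*(-21))*(-6 - P(-2)) = (-18*(-21))*(-6 - 1*12) = 378*(-6 - 12) = 378*(-18) = -6804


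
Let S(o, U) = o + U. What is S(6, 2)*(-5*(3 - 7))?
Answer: 160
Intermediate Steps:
S(o, U) = U + o
S(6, 2)*(-5*(3 - 7)) = (2 + 6)*(-5*(3 - 7)) = 8*(-5*(-4)) = 8*20 = 160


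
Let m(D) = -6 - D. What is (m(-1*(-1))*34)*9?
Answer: -2142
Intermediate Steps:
(m(-1*(-1))*34)*9 = ((-6 - (-1)*(-1))*34)*9 = ((-6 - 1*1)*34)*9 = ((-6 - 1)*34)*9 = -7*34*9 = -238*9 = -2142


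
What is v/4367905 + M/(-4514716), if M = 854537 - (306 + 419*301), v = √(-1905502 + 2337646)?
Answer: -182028/1128679 + 12*√3001/4367905 ≈ -0.16112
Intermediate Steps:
v = 12*√3001 (v = √432144 = 12*√3001 ≈ 657.38)
M = 728112 (M = 854537 - (306 + 126119) = 854537 - 1*126425 = 854537 - 126425 = 728112)
v/4367905 + M/(-4514716) = (12*√3001)/4367905 + 728112/(-4514716) = (12*√3001)*(1/4367905) + 728112*(-1/4514716) = 12*√3001/4367905 - 182028/1128679 = -182028/1128679 + 12*√3001/4367905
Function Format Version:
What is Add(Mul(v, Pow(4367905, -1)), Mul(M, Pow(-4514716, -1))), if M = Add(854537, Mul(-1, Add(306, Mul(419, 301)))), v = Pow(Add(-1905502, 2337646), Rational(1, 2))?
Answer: Add(Rational(-182028, 1128679), Mul(Rational(12, 4367905), Pow(3001, Rational(1, 2)))) ≈ -0.16112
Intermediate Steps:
v = Mul(12, Pow(3001, Rational(1, 2))) (v = Pow(432144, Rational(1, 2)) = Mul(12, Pow(3001, Rational(1, 2))) ≈ 657.38)
M = 728112 (M = Add(854537, Mul(-1, Add(306, 126119))) = Add(854537, Mul(-1, 126425)) = Add(854537, -126425) = 728112)
Add(Mul(v, Pow(4367905, -1)), Mul(M, Pow(-4514716, -1))) = Add(Mul(Mul(12, Pow(3001, Rational(1, 2))), Pow(4367905, -1)), Mul(728112, Pow(-4514716, -1))) = Add(Mul(Mul(12, Pow(3001, Rational(1, 2))), Rational(1, 4367905)), Mul(728112, Rational(-1, 4514716))) = Add(Mul(Rational(12, 4367905), Pow(3001, Rational(1, 2))), Rational(-182028, 1128679)) = Add(Rational(-182028, 1128679), Mul(Rational(12, 4367905), Pow(3001, Rational(1, 2))))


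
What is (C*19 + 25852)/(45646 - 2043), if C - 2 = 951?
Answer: 43959/43603 ≈ 1.0082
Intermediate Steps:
C = 953 (C = 2 + 951 = 953)
(C*19 + 25852)/(45646 - 2043) = (953*19 + 25852)/(45646 - 2043) = (18107 + 25852)/43603 = 43959*(1/43603) = 43959/43603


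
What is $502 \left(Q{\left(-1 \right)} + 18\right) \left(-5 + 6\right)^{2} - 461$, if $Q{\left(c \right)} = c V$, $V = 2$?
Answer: $7571$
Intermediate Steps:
$Q{\left(c \right)} = 2 c$ ($Q{\left(c \right)} = c 2 = 2 c$)
$502 \left(Q{\left(-1 \right)} + 18\right) \left(-5 + 6\right)^{2} - 461 = 502 \left(2 \left(-1\right) + 18\right) \left(-5 + 6\right)^{2} - 461 = 502 \left(-2 + 18\right) 1^{2} - 461 = 502 \cdot 16 \cdot 1 - 461 = 502 \cdot 16 - 461 = 8032 - 461 = 7571$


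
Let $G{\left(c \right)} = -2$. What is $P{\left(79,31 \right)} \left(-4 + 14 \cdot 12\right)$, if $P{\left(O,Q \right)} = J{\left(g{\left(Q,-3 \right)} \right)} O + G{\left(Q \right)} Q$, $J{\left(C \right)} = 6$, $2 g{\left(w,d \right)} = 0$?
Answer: $67568$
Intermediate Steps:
$g{\left(w,d \right)} = 0$ ($g{\left(w,d \right)} = \frac{1}{2} \cdot 0 = 0$)
$P{\left(O,Q \right)} = - 2 Q + 6 O$ ($P{\left(O,Q \right)} = 6 O - 2 Q = - 2 Q + 6 O$)
$P{\left(79,31 \right)} \left(-4 + 14 \cdot 12\right) = \left(\left(-2\right) 31 + 6 \cdot 79\right) \left(-4 + 14 \cdot 12\right) = \left(-62 + 474\right) \left(-4 + 168\right) = 412 \cdot 164 = 67568$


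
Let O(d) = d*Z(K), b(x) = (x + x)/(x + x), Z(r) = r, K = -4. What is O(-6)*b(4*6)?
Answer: 24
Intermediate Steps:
b(x) = 1 (b(x) = (2*x)/((2*x)) = (2*x)*(1/(2*x)) = 1)
O(d) = -4*d (O(d) = d*(-4) = -4*d)
O(-6)*b(4*6) = -4*(-6)*1 = 24*1 = 24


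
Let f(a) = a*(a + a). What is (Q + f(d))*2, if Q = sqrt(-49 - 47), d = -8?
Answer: 256 + 8*I*sqrt(6) ≈ 256.0 + 19.596*I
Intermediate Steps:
Q = 4*I*sqrt(6) (Q = sqrt(-96) = 4*I*sqrt(6) ≈ 9.798*I)
f(a) = 2*a**2 (f(a) = a*(2*a) = 2*a**2)
(Q + f(d))*2 = (4*I*sqrt(6) + 2*(-8)**2)*2 = (4*I*sqrt(6) + 2*64)*2 = (4*I*sqrt(6) + 128)*2 = (128 + 4*I*sqrt(6))*2 = 256 + 8*I*sqrt(6)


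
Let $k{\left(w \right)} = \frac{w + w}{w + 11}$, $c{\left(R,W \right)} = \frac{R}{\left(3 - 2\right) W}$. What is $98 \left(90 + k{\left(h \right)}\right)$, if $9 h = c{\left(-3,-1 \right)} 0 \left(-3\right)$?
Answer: $8820$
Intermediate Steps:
$c{\left(R,W \right)} = \frac{R}{W}$ ($c{\left(R,W \right)} = \frac{R}{1 W} = \frac{R}{W}$)
$h = 0$ ($h = \frac{- \frac{3}{-1} \cdot 0 \left(-3\right)}{9} = \frac{\left(-3\right) \left(-1\right) 0 \left(-3\right)}{9} = \frac{3 \cdot 0 \left(-3\right)}{9} = \frac{0 \left(-3\right)}{9} = \frac{1}{9} \cdot 0 = 0$)
$k{\left(w \right)} = \frac{2 w}{11 + w}$
$98 \left(90 + k{\left(h \right)}\right) = 98 \left(90 + 2 \cdot 0 \frac{1}{11 + 0}\right) = 98 \left(90 + 2 \cdot 0 \cdot \frac{1}{11}\right) = 98 \left(90 + 0\right) = 98 \cdot 90 = 8820$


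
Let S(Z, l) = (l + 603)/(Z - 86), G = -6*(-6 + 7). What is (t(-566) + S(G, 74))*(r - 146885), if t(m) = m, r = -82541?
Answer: 6050996037/46 ≈ 1.3154e+8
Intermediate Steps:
G = -6 (G = -6*1 = -6)
S(Z, l) = (603 + l)/(-86 + Z)
(t(-566) + S(G, 74))*(r - 146885) = (-566 + (603 + 74)/(-86 - 6))*(-82541 - 146885) = (-566 + 677/(-92))*(-229426) = (-566 - 1/92*677)*(-229426) = (-566 - 677/92)*(-229426) = -52749/92*(-229426) = 6050996037/46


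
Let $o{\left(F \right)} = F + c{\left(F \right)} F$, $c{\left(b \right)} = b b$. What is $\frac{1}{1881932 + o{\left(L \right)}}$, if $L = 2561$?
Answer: $\frac{1}{16798768974} \approx 5.9528 \cdot 10^{-11}$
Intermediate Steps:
$c{\left(b \right)} = b^{2}$
$o{\left(F \right)} = F + F^{3}$ ($o{\left(F \right)} = F + F^{2} F = F + F^{3}$)
$\frac{1}{1881932 + o{\left(L \right)}} = \frac{1}{1881932 + \left(2561 + 2561^{3}\right)} = \frac{1}{1881932 + \left(2561 + 16796884481\right)} = \frac{1}{1881932 + 16796887042} = \frac{1}{16798768974}$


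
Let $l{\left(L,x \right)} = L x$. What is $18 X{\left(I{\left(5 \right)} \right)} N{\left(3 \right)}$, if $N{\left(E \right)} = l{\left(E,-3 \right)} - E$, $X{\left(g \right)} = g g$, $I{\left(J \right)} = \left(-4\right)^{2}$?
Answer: $-55296$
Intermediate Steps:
$I{\left(J \right)} = 16$
$X{\left(g \right)} = g^{2}$
$N{\left(E \right)} = - 4 E$ ($N{\left(E \right)} = E \left(-3\right) - E = - 3 E - E = - 4 E$)
$18 X{\left(I{\left(5 \right)} \right)} N{\left(3 \right)} = 18 \cdot 16^{2} \left(\left(-4\right) 3\right) = 18 \cdot 256 \left(-12\right) = 4608 \left(-12\right) = -55296$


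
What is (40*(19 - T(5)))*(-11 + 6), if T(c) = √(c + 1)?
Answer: -3800 + 200*√6 ≈ -3310.1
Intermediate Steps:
T(c) = √(1 + c)
(40*(19 - T(5)))*(-11 + 6) = (40*(19 - √(1 + 5)))*(-11 + 6) = (40*(19 - √6))*(-5) = (760 - 40*√6)*(-5) = -3800 + 200*√6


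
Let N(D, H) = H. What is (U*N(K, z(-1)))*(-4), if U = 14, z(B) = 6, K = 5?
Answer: -336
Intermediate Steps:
(U*N(K, z(-1)))*(-4) = (14*6)*(-4) = 84*(-4) = -336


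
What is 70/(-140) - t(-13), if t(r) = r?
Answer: 25/2 ≈ 12.500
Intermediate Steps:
70/(-140) - t(-13) = 70/(-140) - 1*(-13) = 70*(-1/140) + 13 = -1/2 + 13 = 25/2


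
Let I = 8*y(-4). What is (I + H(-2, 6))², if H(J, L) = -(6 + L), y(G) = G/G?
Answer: 16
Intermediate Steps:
y(G) = 1
H(J, L) = -6 - L
I = 8 (I = 8*1 = 8)
(I + H(-2, 6))² = (8 + (-6 - 1*6))² = (8 + (-6 - 6))² = (8 - 12)² = (-4)² = 16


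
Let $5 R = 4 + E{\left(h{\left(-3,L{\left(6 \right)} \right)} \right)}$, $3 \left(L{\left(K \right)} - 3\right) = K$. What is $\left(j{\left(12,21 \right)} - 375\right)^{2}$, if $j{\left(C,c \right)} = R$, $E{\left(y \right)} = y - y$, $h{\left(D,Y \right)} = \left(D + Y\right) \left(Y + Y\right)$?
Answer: $\frac{3500641}{25} \approx 1.4003 \cdot 10^{5}$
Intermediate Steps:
$L{\left(K \right)} = 3 + \frac{K}{3}$
$h{\left(D,Y \right)} = 2 Y \left(D + Y\right)$ ($h{\left(D,Y \right)} = \left(D + Y\right) 2 Y = 2 Y \left(D + Y\right)$)
$E{\left(y \right)} = 0$
$R = \frac{4}{5}$ ($R = \frac{4 + 0}{5} = \frac{1}{5} \cdot 4 = \frac{4}{5} \approx 0.8$)
$j{\left(C,c \right)} = \frac{4}{5}$
$\left(j{\left(12,21 \right)} - 375\right)^{2} = \left(\frac{4}{5} - 375\right)^{2} = \left(- \frac{1871}{5}\right)^{2} = \frac{3500641}{25}$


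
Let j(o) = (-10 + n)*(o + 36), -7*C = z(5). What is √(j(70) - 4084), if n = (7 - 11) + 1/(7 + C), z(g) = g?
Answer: 5*I*√107470/22 ≈ 74.506*I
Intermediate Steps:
C = -5/7 (C = -⅐*5 = -5/7 ≈ -0.71429)
n = -169/44 (n = (7 - 11) + 1/(7 - 5/7) = -4 + 1/(44/7) = -4 + 7/44 = -169/44 ≈ -3.8409)
j(o) = -5481/11 - 609*o/44 (j(o) = (-10 - 169/44)*(o + 36) = -609*(36 + o)/44 = -5481/11 - 609*o/44)
√(j(70) - 4084) = √((-5481/11 - 609/44*70) - 4084) = √((-5481/11 - 21315/22) - 4084) = √(-32277/22 - 4084) = √(-122125/22) = 5*I*√107470/22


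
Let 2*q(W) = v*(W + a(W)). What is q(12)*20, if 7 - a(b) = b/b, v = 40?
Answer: 7200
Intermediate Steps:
a(b) = 6 (a(b) = 7 - b/b = 7 - 1*1 = 7 - 1 = 6)
q(W) = 120 + 20*W (q(W) = (40*(W + 6))/2 = (40*(6 + W))/2 = (240 + 40*W)/2 = 120 + 20*W)
q(12)*20 = (120 + 20*12)*20 = (120 + 240)*20 = 360*20 = 7200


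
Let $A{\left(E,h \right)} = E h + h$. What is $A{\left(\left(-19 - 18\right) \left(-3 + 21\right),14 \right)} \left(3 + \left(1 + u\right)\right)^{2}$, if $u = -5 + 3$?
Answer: $-37240$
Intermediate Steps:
$u = -2$
$A{\left(E,h \right)} = h + E h$
$A{\left(\left(-19 - 18\right) \left(-3 + 21\right),14 \right)} \left(3 + \left(1 + u\right)\right)^{2} = 14 \left(1 + \left(-19 - 18\right) \left(-3 + 21\right)\right) \left(3 + \left(1 - 2\right)\right)^{2} = 14 \left(1 - 666\right) \left(3 - 1\right)^{2} = 14 \left(1 - 666\right) 2^{2} = 14 \left(-665\right) 4 = \left(-9310\right) 4 = -37240$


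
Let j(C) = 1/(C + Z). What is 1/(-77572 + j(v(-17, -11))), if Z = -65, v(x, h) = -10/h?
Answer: -705/54688271 ≈ -1.2891e-5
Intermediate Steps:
j(C) = 1/(-65 + C) (j(C) = 1/(C - 65) = 1/(-65 + C))
1/(-77572 + j(v(-17, -11))) = 1/(-77572 + 1/(-65 - 10/(-11))) = 1/(-77572 + 1/(-65 - 10*(-1/11))) = 1/(-77572 + 1/(-65 + 10/11)) = 1/(-77572 + 1/(-705/11)) = 1/(-77572 - 11/705) = 1/(-54688271/705) = -705/54688271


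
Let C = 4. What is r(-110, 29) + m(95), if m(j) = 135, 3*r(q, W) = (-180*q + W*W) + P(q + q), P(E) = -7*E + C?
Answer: 7530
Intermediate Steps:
P(E) = 4 - 7*E (P(E) = -7*E + 4 = 4 - 7*E)
r(q, W) = 4/3 - 194*q/3 + W²/3 (r(q, W) = ((-180*q + W*W) + (4 - 7*(q + q)))/3 = ((-180*q + W²) + (4 - 14*q))/3 = ((W² - 180*q) + (4 - 14*q))/3 = (4 + W² - 194*q)/3 = 4/3 - 194*q/3 + W²/3)
r(-110, 29) + m(95) = (4/3 - 194/3*(-110) + (⅓)*29²) + 135 = (4/3 + 21340/3 + (⅓)*841) + 135 = (4/3 + 21340/3 + 841/3) + 135 = 7395 + 135 = 7530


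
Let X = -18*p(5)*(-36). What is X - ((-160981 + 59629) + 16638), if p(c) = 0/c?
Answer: 84714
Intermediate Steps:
p(c) = 0
X = 0 (X = -18*0*(-36) = 0*(-36) = 0)
X - ((-160981 + 59629) + 16638) = 0 - ((-160981 + 59629) + 16638) = 0 - (-101352 + 16638) = 0 - 1*(-84714) = 0 + 84714 = 84714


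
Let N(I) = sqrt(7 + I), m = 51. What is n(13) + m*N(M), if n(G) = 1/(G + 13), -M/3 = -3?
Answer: 5305/26 ≈ 204.04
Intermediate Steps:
M = 9 (M = -3*(-3) = 9)
n(G) = 1/(13 + G)
n(13) + m*N(M) = 1/(13 + 13) + 51*sqrt(7 + 9) = 1/26 + 51*sqrt(16) = 1/26 + 51*4 = 1/26 + 204 = 5305/26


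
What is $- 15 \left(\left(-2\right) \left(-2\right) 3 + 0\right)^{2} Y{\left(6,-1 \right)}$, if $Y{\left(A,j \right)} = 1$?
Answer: $-2160$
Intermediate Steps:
$- 15 \left(\left(-2\right) \left(-2\right) 3 + 0\right)^{2} Y{\left(6,-1 \right)} = - 15 \left(\left(-2\right) \left(-2\right) 3 + 0\right)^{2} \cdot 1 = - 15 \left(4 \cdot 3 + 0\right)^{2} \cdot 1 = - 15 \left(12 + 0\right)^{2} \cdot 1 = - 15 \cdot 12^{2} \cdot 1 = \left(-15\right) 144 \cdot 1 = \left(-2160\right) 1 = -2160$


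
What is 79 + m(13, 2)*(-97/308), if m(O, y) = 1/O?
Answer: 316219/4004 ≈ 78.976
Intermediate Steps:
79 + m(13, 2)*(-97/308) = 79 + (-97/308)/13 = 79 + (-97*1/308)/13 = 79 + (1/13)*(-97/308) = 79 - 97/4004 = 316219/4004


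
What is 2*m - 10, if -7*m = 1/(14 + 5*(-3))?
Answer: -68/7 ≈ -9.7143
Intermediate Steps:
m = ⅐ (m = -1/(7*(14 + 5*(-3))) = -1/(7*(14 - 15)) = -⅐/(-1) = -⅐*(-1) = ⅐ ≈ 0.14286)
2*m - 10 = 2*(⅐) - 10 = 2/7 - 10 = -68/7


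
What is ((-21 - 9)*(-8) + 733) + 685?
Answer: 1658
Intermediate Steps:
((-21 - 9)*(-8) + 733) + 685 = (-30*(-8) + 733) + 685 = (240 + 733) + 685 = 973 + 685 = 1658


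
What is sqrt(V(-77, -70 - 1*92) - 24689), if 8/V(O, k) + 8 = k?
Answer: I*sqrt(178378365)/85 ≈ 157.13*I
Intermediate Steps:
V(O, k) = 8/(-8 + k)
sqrt(V(-77, -70 - 1*92) - 24689) = sqrt(8/(-8 + (-70 - 1*92)) - 24689) = sqrt(8/(-8 + (-70 - 92)) - 24689) = sqrt(8/(-8 - 162) - 24689) = sqrt(8/(-170) - 24689) = sqrt(8*(-1/170) - 24689) = sqrt(-4/85 - 24689) = sqrt(-2098569/85) = I*sqrt(178378365)/85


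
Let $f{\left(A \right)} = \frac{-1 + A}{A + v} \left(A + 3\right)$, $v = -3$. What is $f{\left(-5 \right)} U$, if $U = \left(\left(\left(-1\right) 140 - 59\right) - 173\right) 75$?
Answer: $41850$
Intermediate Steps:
$f{\left(A \right)} = \frac{\left(-1 + A\right) \left(3 + A\right)}{-3 + A}$ ($f{\left(A \right)} = \frac{-1 + A}{A - 3} \left(A + 3\right) = \frac{-1 + A}{-3 + A} \left(3 + A\right) = \frac{\left(-1 + A\right) \left(3 + A\right)}{-3 + A}$)
$U = -27900$ ($U = \left(\left(-140 - 59\right) - 173\right) 75 = \left(-199 - 173\right) 75 = \left(-372\right) 75 = -27900$)
$f{\left(-5 \right)} U = \frac{-3 + \left(-5\right)^{2} + 2 \left(-5\right)}{-3 - 5} \left(-27900\right) = \frac{-3 + 25 - 10}{-8} \left(-27900\right) = \left(- \frac{1}{8}\right) 12 \left(-27900\right) = \left(- \frac{3}{2}\right) \left(-27900\right) = 41850$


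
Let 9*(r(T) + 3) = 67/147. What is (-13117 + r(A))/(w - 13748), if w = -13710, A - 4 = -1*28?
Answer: 17357693/36326934 ≈ 0.47782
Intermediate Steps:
A = -24 (A = 4 - 1*28 = 4 - 28 = -24)
r(T) = -3902/1323 (r(T) = -3 + (67/147)/9 = -3 + (67*(1/147))/9 = -3 + (⅑)*(67/147) = -3 + 67/1323 = -3902/1323)
(-13117 + r(A))/(w - 13748) = (-13117 - 3902/1323)/(-13710 - 13748) = -17357693/1323/(-27458) = -17357693/1323*(-1/27458) = 17357693/36326934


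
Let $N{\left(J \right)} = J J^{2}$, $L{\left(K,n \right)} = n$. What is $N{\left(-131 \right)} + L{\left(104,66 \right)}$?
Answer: $-2248025$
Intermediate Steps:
$N{\left(J \right)} = J^{3}$
$N{\left(-131 \right)} + L{\left(104,66 \right)} = \left(-131\right)^{3} + 66 = -2248091 + 66 = -2248025$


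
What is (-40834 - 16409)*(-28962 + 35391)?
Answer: -368015247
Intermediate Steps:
(-40834 - 16409)*(-28962 + 35391) = -57243*6429 = -368015247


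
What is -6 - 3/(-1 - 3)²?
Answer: -99/16 ≈ -6.1875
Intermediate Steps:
-6 - 3/(-1 - 3)² = -6 - 3/(-4)² = -6 - 3/16 = -99/16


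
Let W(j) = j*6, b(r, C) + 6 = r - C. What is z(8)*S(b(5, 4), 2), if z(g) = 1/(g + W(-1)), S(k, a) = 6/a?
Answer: 3/2 ≈ 1.5000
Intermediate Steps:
b(r, C) = -6 + r - C (b(r, C) = -6 + (r - C) = -6 + r - C)
W(j) = 6*j
z(g) = 1/(-6 + g) (z(g) = 1/(g + 6*(-1)) = 1/(g - 6) = 1/(-6 + g))
z(8)*S(b(5, 4), 2) = (6/2)/(-6 + 8) = (6*(½))/2 = (½)*3 = 3/2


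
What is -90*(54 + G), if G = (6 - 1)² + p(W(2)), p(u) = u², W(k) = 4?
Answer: -8550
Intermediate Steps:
G = 41 (G = (6 - 1)² + 4² = 5² + 16 = 25 + 16 = 41)
-90*(54 + G) = -90*(54 + 41) = -90*95 = -8550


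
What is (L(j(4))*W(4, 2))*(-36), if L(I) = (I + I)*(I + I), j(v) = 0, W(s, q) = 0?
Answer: 0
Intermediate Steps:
L(I) = 4*I**2 (L(I) = (2*I)*(2*I) = 4*I**2)
(L(j(4))*W(4, 2))*(-36) = ((4*0**2)*0)*(-36) = ((4*0)*0)*(-36) = (0*0)*(-36) = 0*(-36) = 0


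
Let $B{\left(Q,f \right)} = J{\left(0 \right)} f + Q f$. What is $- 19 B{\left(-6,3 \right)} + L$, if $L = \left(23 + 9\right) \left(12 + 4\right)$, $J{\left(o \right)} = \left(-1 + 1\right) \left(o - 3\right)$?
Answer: $854$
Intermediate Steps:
$J{\left(o \right)} = 0$ ($J{\left(o \right)} = 0 \left(-3 + o\right) = 0$)
$B{\left(Q,f \right)} = Q f$ ($B{\left(Q,f \right)} = 0 f + Q f = 0 + Q f = Q f$)
$L = 512$ ($L = 32 \cdot 16 = 512$)
$- 19 B{\left(-6,3 \right)} + L = - 19 \left(\left(-6\right) 3\right) + 512 = \left(-19\right) \left(-18\right) + 512 = 342 + 512 = 854$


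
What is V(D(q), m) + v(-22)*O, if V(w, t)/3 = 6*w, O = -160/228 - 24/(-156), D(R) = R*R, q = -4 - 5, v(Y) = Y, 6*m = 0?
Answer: 1089310/741 ≈ 1470.1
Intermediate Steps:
m = 0 (m = (⅙)*0 = 0)
q = -9
D(R) = R²
O = -406/741 (O = -160*1/228 - 24*(-1/156) = -40/57 + 2/13 = -406/741 ≈ -0.54791)
V(w, t) = 18*w (V(w, t) = 3*(6*w) = 18*w)
V(D(q), m) + v(-22)*O = 18*(-9)² - 22*(-406/741) = 18*81 + 8932/741 = 1458 + 8932/741 = 1089310/741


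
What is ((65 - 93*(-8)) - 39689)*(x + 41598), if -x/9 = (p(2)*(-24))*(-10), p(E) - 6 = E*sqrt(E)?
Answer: -1113445440 + 167961600*sqrt(2) ≈ -8.7591e+8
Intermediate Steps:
p(E) = 6 + E**(3/2) (p(E) = 6 + E*sqrt(E) = 6 + E**(3/2))
x = -12960 - 4320*sqrt(2) (x = -9*(6 + 2**(3/2))*(-24)*(-10) = -9*(6 + 2*sqrt(2))*(-24)*(-10) = -9*(-144 - 48*sqrt(2))*(-10) = -9*(1440 + 480*sqrt(2)) = -12960 - 4320*sqrt(2) ≈ -19069.)
((65 - 93*(-8)) - 39689)*(x + 41598) = ((65 - 93*(-8)) - 39689)*((-12960 - 4320*sqrt(2)) + 41598) = ((65 + 744) - 39689)*(28638 - 4320*sqrt(2)) = (809 - 39689)*(28638 - 4320*sqrt(2)) = -38880*(28638 - 4320*sqrt(2)) = -1113445440 + 167961600*sqrt(2)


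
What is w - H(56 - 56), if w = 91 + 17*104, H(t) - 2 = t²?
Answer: 1857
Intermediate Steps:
H(t) = 2 + t²
w = 1859 (w = 91 + 1768 = 1859)
w - H(56 - 56) = 1859 - (2 + (56 - 56)²) = 1859 - (2 + 0²) = 1859 - (2 + 0) = 1859 - 1*2 = 1859 - 2 = 1857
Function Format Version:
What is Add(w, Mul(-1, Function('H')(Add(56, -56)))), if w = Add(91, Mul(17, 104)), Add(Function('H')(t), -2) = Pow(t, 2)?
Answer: 1857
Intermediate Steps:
Function('H')(t) = Add(2, Pow(t, 2))
w = 1859 (w = Add(91, 1768) = 1859)
Add(w, Mul(-1, Function('H')(Add(56, -56)))) = Add(1859, Mul(-1, Add(2, Pow(Add(56, -56), 2)))) = Add(1859, Mul(-1, Add(2, Pow(0, 2)))) = Add(1859, Mul(-1, Add(2, 0))) = Add(1859, Mul(-1, 2)) = Add(1859, -2) = 1857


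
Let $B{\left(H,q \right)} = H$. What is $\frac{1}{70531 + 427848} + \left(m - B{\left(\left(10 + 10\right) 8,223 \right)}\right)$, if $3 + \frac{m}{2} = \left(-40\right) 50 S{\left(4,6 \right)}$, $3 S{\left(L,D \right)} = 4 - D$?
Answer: $\frac{3738839261}{1495137} \approx 2500.7$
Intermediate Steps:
$S{\left(L,D \right)} = \frac{4}{3} - \frac{D}{3}$ ($S{\left(L,D \right)} = \frac{4 - D}{3} = \frac{4}{3} - \frac{D}{3}$)
$m = \frac{7982}{3}$ ($m = -6 + 2 \left(-40\right) 50 \left(\frac{4}{3} - 2\right) = -6 + 2 \left(- 2000 \left(\frac{4}{3} - 2\right)\right) = -6 + 2 \left(\left(-2000\right) \left(- \frac{2}{3}\right)\right) = -6 + 2 \cdot \frac{4000}{3} = -6 + \frac{8000}{3} = \frac{7982}{3} \approx 2660.7$)
$\frac{1}{70531 + 427848} + \left(m - B{\left(\left(10 + 10\right) 8,223 \right)}\right) = \frac{1}{70531 + 427848} + \left(\frac{7982}{3} - \left(10 + 10\right) 8\right) = \frac{1}{498379} + \left(\frac{7982}{3} - 20 \cdot 8\right) = \frac{1}{498379} + \left(\frac{7982}{3} - 160\right) = \frac{1}{498379} + \frac{7502}{3} = \frac{3738839261}{1495137}$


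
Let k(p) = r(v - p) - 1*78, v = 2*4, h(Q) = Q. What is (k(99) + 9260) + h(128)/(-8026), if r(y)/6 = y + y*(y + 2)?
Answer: 229663926/4013 ≈ 57230.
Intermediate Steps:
v = 8
r(y) = 6*y + 6*y*(2 + y) (r(y) = 6*(y + y*(y + 2)) = 6*(y + y*(2 + y)) = 6*y + 6*y*(2 + y))
k(p) = -78 + 6*(8 - p)*(11 - p) (k(p) = 6*(8 - p)*(3 + (8 - p)) - 1*78 = 6*(8 - p)*(11 - p) - 78 = -78 + 6*(8 - p)*(11 - p))
(k(99) + 9260) + h(128)/(-8026) = ((-78 + 6*(-11 + 99)*(-8 + 99)) + 9260) + 128/(-8026) = ((-78 + 6*88*91) + 9260) + 128*(-1/8026) = ((-78 + 48048) + 9260) - 64/4013 = (47970 + 9260) - 64/4013 = 57230 - 64/4013 = 229663926/4013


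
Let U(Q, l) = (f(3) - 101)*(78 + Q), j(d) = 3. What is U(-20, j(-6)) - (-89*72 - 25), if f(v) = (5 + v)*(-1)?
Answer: 111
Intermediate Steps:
f(v) = -5 - v
U(Q, l) = -8502 - 109*Q (U(Q, l) = ((-5 - 1*3) - 101)*(78 + Q) = ((-5 - 3) - 101)*(78 + Q) = (-8 - 101)*(78 + Q) = -109*(78 + Q) = -8502 - 109*Q)
U(-20, j(-6)) - (-89*72 - 25) = (-8502 - 109*(-20)) - (-89*72 - 25) = (-8502 + 2180) - (-6408 - 25) = -6322 - 1*(-6433) = -6322 + 6433 = 111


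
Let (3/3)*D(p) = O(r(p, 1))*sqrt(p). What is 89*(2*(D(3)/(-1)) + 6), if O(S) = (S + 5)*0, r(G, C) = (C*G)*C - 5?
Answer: 534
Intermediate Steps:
r(G, C) = -5 + G*C**2 (r(G, C) = G*C**2 - 5 = -5 + G*C**2)
O(S) = 0 (O(S) = (5 + S)*0 = 0)
D(p) = 0 (D(p) = 0*sqrt(p) = 0)
89*(2*(D(3)/(-1)) + 6) = 89*(2*(0/(-1)) + 6) = 89*(2*(0*(-1)) + 6) = 89*(2*0 + 6) = 89*(0 + 6) = 89*6 = 534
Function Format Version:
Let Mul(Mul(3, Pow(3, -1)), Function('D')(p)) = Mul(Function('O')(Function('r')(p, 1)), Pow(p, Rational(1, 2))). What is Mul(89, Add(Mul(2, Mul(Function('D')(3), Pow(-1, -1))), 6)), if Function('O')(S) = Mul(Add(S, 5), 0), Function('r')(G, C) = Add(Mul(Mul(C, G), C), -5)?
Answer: 534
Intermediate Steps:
Function('r')(G, C) = Add(-5, Mul(G, Pow(C, 2))) (Function('r')(G, C) = Add(Mul(G, Pow(C, 2)), -5) = Add(-5, Mul(G, Pow(C, 2))))
Function('O')(S) = 0 (Function('O')(S) = Mul(Add(5, S), 0) = 0)
Function('D')(p) = 0 (Function('D')(p) = Mul(0, Pow(p, Rational(1, 2))) = 0)
Mul(89, Add(Mul(2, Mul(Function('D')(3), Pow(-1, -1))), 6)) = Mul(89, Add(Mul(2, Mul(0, Pow(-1, -1))), 6)) = Mul(89, Add(Mul(2, Mul(0, -1)), 6)) = Mul(89, Add(Mul(2, 0), 6)) = Mul(89, Add(0, 6)) = Mul(89, 6) = 534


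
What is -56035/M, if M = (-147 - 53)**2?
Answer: -11207/8000 ≈ -1.4009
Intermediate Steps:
M = 40000 (M = (-200)**2 = 40000)
-56035/M = -56035/40000 = -56035*1/40000 = -11207/8000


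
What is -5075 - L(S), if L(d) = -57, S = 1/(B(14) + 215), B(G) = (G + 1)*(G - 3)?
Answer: -5018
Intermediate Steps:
B(G) = (1 + G)*(-3 + G)
S = 1/380 (S = 1/((-3 + 14² - 2*14) + 215) = 1/((-3 + 196 - 28) + 215) = 1/(165 + 215) = 1/380 ≈ 0.0026316)
-5075 - L(S) = -5075 - 1*(-57) = -5075 + 57 = -5018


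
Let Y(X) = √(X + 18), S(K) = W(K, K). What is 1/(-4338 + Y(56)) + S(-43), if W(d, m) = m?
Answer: -404592824/9409085 - √74/18818170 ≈ -43.000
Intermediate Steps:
S(K) = K
Y(X) = √(18 + X)
1/(-4338 + Y(56)) + S(-43) = 1/(-4338 + √(18 + 56)) - 43 = 1/(-4338 + √74) - 43 = -43 + 1/(-4338 + √74)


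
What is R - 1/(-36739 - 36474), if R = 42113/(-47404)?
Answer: -440453095/495798436 ≈ -0.88837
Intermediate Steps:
R = -42113/47404 (R = 42113*(-1/47404) = -42113/47404 ≈ -0.88838)
R - 1/(-36739 - 36474) = -42113/47404 - 1/(-36739 - 36474) = -42113/47404 - 1/(-73213) = -42113/47404 - 1*(-1/73213) = -42113/47404 + 1/73213 = -440453095/495798436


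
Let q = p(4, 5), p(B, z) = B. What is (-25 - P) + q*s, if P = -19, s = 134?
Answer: 530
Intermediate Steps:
q = 4
(-25 - P) + q*s = (-25 - 1*(-19)) + 4*134 = (-25 + 19) + 536 = -6 + 536 = 530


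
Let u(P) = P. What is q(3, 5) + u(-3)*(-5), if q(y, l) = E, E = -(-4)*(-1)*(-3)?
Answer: 27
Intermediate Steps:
E = 12 (E = -4*1*(-3) = -4*(-3) = 12)
q(y, l) = 12
q(3, 5) + u(-3)*(-5) = 12 - 3*(-5) = 12 + 15 = 27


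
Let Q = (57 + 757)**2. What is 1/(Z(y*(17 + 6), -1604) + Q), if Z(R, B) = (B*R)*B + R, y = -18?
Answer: -1/1064483642 ≈ -9.3942e-10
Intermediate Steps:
Z(R, B) = R + R*B**2 (Z(R, B) = R*B**2 + R = R + R*B**2)
Q = 662596 (Q = 814**2 = 662596)
1/(Z(y*(17 + 6), -1604) + Q) = 1/((-18*(17 + 6))*(1 + (-1604)**2) + 662596) = 1/((-18*23)*(1 + 2572816) + 662596) = 1/(-414*2572817 + 662596) = 1/(-1065146238 + 662596) = 1/(-1064483642) = -1/1064483642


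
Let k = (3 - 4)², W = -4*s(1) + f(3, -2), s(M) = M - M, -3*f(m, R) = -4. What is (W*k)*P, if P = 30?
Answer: 40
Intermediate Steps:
f(m, R) = 4/3 (f(m, R) = -⅓*(-4) = 4/3)
s(M) = 0
W = 4/3 (W = -4*0 + 4/3 = 0 + 4/3 = 4/3 ≈ 1.3333)
k = 1 (k = (-1)² = 1)
(W*k)*P = ((4/3)*1)*30 = (4/3)*30 = 40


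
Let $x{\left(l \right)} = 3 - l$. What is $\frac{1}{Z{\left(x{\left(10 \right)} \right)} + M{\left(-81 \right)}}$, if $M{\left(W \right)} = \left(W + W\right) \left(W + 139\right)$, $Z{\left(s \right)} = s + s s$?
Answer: $- \frac{1}{9354} \approx -0.00010691$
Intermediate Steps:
$Z{\left(s \right)} = s + s^{2}$
$M{\left(W \right)} = 2 W \left(139 + W\right)$
$\frac{1}{Z{\left(x{\left(10 \right)} \right)} + M{\left(-81 \right)}} = \frac{1}{\left(3 - 10\right) \left(1 + \left(3 - 10\right)\right) + 2 \left(-81\right) \left(139 - 81\right)} = \frac{1}{\left(3 - 10\right) \left(1 + \left(3 - 10\right)\right) + 2 \left(-81\right) 58} = \frac{1}{- 7 \left(1 - 7\right) - 9396} = \frac{1}{\left(-7\right) \left(-6\right) - 9396} = \frac{1}{42 - 9396} = \frac{1}{-9354} = - \frac{1}{9354}$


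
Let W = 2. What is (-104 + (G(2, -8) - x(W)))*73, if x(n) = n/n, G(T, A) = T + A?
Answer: -8103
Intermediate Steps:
G(T, A) = A + T
x(n) = 1
(-104 + (G(2, -8) - x(W)))*73 = (-104 + ((-8 + 2) - 1*1))*73 = (-104 + (-6 - 1))*73 = (-104 - 7)*73 = -111*73 = -8103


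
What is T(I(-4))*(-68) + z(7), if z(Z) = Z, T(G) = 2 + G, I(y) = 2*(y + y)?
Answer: 959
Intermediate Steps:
I(y) = 4*y (I(y) = 2*(2*y) = 4*y)
T(I(-4))*(-68) + z(7) = (2 + 4*(-4))*(-68) + 7 = (2 - 16)*(-68) + 7 = -14*(-68) + 7 = 952 + 7 = 959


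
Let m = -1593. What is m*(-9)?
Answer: 14337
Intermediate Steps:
m*(-9) = -1593*(-9) = 14337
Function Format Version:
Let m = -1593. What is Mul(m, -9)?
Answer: 14337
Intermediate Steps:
Mul(m, -9) = Mul(-1593, -9) = 14337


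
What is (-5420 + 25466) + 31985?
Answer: 52031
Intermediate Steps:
(-5420 + 25466) + 31985 = 20046 + 31985 = 52031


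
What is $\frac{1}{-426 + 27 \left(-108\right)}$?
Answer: $- \frac{1}{3342} \approx -0.00029922$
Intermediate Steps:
$\frac{1}{-426 + 27 \left(-108\right)} = \frac{1}{-426 - 2916} = \frac{1}{-3342} = - \frac{1}{3342}$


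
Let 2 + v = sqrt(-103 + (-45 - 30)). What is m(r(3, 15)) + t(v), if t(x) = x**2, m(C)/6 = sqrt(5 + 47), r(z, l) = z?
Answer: (2 - I*sqrt(178))**2 + 12*sqrt(13) ≈ -130.73 - 53.367*I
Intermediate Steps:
m(C) = 12*sqrt(13) (m(C) = 6*sqrt(5 + 47) = 6*sqrt(52) = 6*(2*sqrt(13)) = 12*sqrt(13))
v = -2 + I*sqrt(178) (v = -2 + sqrt(-103 + (-45 - 30)) = -2 + sqrt(-103 - 75) = -2 + sqrt(-178) = -2 + I*sqrt(178) ≈ -2.0 + 13.342*I)
m(r(3, 15)) + t(v) = 12*sqrt(13) + (-2 + I*sqrt(178))**2 = (-2 + I*sqrt(178))**2 + 12*sqrt(13)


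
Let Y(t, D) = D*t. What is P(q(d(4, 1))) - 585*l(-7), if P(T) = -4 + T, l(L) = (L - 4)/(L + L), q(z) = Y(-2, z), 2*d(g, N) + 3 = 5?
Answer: -6519/14 ≈ -465.64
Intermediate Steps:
d(g, N) = 1 (d(g, N) = -3/2 + (1/2)*5 = -3/2 + 5/2 = 1)
q(z) = -2*z (q(z) = z*(-2) = -2*z)
l(L) = (-4 + L)/(2*L) (l(L) = (-4 + L)/((2*L)) = (-4 + L)*(1/(2*L)) = (-4 + L)/(2*L))
P(q(d(4, 1))) - 585*l(-7) = (-4 - 2*1) - 585*(-4 - 7)/(2*(-7)) = (-4 - 2) - 585*(-1)*(-11)/(2*7) = -6 - 585*11/14 = -6 - 6435/14 = -6519/14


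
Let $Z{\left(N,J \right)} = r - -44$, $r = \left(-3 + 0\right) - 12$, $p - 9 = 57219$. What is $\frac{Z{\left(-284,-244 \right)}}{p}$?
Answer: $\frac{29}{57228} \approx 0.00050674$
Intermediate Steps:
$p = 57228$ ($p = 9 + 57219 = 57228$)
$r = -15$ ($r = -3 - 12 = -15$)
$Z{\left(N,J \right)} = 29$ ($Z{\left(N,J \right)} = -15 - -44 = -15 + 44 = 29$)
$\frac{Z{\left(-284,-244 \right)}}{p} = \frac{29}{57228}$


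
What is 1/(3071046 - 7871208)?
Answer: -1/4800162 ≈ -2.0833e-7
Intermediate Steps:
1/(3071046 - 7871208) = 1/(-4800162) = -1/4800162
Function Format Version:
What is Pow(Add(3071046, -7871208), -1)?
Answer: Rational(-1, 4800162) ≈ -2.0833e-7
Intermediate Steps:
Pow(Add(3071046, -7871208), -1) = Pow(-4800162, -1) = Rational(-1, 4800162)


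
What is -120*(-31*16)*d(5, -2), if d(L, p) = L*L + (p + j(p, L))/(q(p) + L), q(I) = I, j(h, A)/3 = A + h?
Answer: 1626880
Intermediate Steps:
j(h, A) = 3*A + 3*h (j(h, A) = 3*(A + h) = 3*A + 3*h)
d(L, p) = L**2 + (3*L + 4*p)/(L + p) (d(L, p) = L*L + (p + (3*L + 3*p))/(p + L) = L**2 + (3*L + 4*p)/(L + p))
-120*(-31*16)*d(5, -2) = -120*(-31*16)*(5**3 + 3*5 + 4*(-2) - 2*5**2)/(5 - 2) = -(-59520)*(125 + 15 - 8 - 2*25)/3 = -(-59520)*(125 + 15 - 8 - 50)/3 = -(-59520)*(1/3)*82 = -(-59520)*82/3 = -120*(-40672/3) = 1626880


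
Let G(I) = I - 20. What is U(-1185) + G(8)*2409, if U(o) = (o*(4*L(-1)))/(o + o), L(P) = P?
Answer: -28910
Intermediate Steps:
G(I) = -20 + I
U(o) = -2 (U(o) = (o*(4*(-1)))/(o + o) = (o*(-4))/((2*o)) = (-4*o)*(1/(2*o)) = -2)
U(-1185) + G(8)*2409 = -2 + (-20 + 8)*2409 = -2 - 12*2409 = -2 - 28908 = -28910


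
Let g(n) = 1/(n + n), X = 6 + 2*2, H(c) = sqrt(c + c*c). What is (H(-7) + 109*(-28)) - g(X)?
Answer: -61041/20 + sqrt(42) ≈ -3045.6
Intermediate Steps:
H(c) = sqrt(c + c**2)
X = 10 (X = 6 + 4 = 10)
g(n) = 1/(2*n)
(H(-7) + 109*(-28)) - g(X) = (sqrt(-7*(1 - 7)) + 109*(-28)) - 1/(2*10) = (sqrt(-7*(-6)) - 3052) - 1/(2*10) = (sqrt(42) - 3052) - 1*1/20 = (-3052 + sqrt(42)) - 1/20 = -61041/20 + sqrt(42)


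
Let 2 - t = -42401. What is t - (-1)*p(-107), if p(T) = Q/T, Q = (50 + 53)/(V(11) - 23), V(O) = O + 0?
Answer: 54445555/1284 ≈ 42403.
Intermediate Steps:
t = 42403 (t = 2 - 1*(-42401) = 2 + 42401 = 42403)
V(O) = O
Q = -103/12 (Q = (50 + 53)/(11 - 23) = 103/(-12) = 103*(-1/12) = -103/12 ≈ -8.5833)
p(T) = -103/(12*T)
t - (-1)*p(-107) = 42403 - (-1)*(-103/12/(-107)) = 42403 - (-1)*(-103/12*(-1/107)) = 42403 - (-1)*103/1284 = 42403 - 1*(-103/1284) = 42403 + 103/1284 = 54445555/1284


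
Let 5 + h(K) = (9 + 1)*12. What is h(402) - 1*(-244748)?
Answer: 244863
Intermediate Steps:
h(K) = 115 (h(K) = -5 + (9 + 1)*12 = -5 + 10*12 = -5 + 120 = 115)
h(402) - 1*(-244748) = 115 - 1*(-244748) = 115 + 244748 = 244863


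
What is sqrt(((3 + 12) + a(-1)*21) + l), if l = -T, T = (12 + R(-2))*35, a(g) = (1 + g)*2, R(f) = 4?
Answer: I*sqrt(545) ≈ 23.345*I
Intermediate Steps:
a(g) = 2 + 2*g
T = 560 (T = (12 + 4)*35 = 16*35 = 560)
l = -560 (l = -1*560 = -560)
sqrt(((3 + 12) + a(-1)*21) + l) = sqrt(((3 + 12) + (2 + 2*(-1))*21) - 560) = sqrt((15 + (2 - 2)*21) - 560) = sqrt((15 + 0*21) - 560) = sqrt((15 + 0) - 560) = sqrt(15 - 560) = sqrt(-545) = I*sqrt(545)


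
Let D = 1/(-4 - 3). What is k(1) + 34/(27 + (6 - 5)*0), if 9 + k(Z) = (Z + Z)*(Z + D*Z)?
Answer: -1139/189 ≈ -6.0265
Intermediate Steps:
D = -1/7 (D = 1/(-7) = -1/7 ≈ -0.14286)
k(Z) = -9 + 12*Z**2/7 (k(Z) = -9 + (Z + Z)*(Z - Z/7) = -9 + (2*Z)*(6*Z/7) = -9 + 12*Z**2/7)
k(1) + 34/(27 + (6 - 5)*0) = (-9 + (12/7)*1**2) + 34/(27 + (6 - 5)*0) = (-9 + (12/7)*1) + 34/(27 + 1*0) = (-9 + 12/7) + 34/(27 + 0) = -51/7 + 34/27 = -1139/189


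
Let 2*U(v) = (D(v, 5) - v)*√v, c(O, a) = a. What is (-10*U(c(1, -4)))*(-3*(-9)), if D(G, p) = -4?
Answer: 0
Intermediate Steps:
U(v) = √v*(-4 - v)/2 (U(v) = ((-4 - v)*√v)/2 = (√v*(-4 - v))/2 = √v*(-4 - v)/2)
(-10*U(c(1, -4)))*(-3*(-9)) = (-5*√(-4)*(-4 - 1*(-4)))*(-3*(-9)) = -5*2*I*(-4 + 4)*27 = -5*2*I*0*27 = -10*0*27 = 0*27 = 0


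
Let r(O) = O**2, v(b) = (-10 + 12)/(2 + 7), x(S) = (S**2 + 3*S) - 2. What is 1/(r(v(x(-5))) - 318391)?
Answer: -81/25789667 ≈ -3.1408e-6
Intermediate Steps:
x(S) = -2 + S**2 + 3*S
v(b) = 2/9
1/(r(v(x(-5))) - 318391) = 1/((2/9)**2 - 318391) = 1/(4/81 - 318391) = 1/(-25789667/81) = -81/25789667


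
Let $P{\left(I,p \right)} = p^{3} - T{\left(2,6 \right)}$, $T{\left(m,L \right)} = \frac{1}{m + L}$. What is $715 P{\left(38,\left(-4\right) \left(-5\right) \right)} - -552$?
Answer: $\frac{45763701}{8} \approx 5.7205 \cdot 10^{6}$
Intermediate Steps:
$T{\left(m,L \right)} = \frac{1}{L + m}$
$P{\left(I,p \right)} = - \frac{1}{8} + p^{3}$ ($P{\left(I,p \right)} = p^{3} - \frac{1}{6 + 2} = p^{3} - \frac{1}{8} = - \frac{1}{8} + p^{3}$)
$715 P{\left(38,\left(-4\right) \left(-5\right) \right)} - -552 = 715 \left(- \frac{1}{8} + \left(\left(-4\right) \left(-5\right)\right)^{3}\right) - -552 = 715 \left(- \frac{1}{8} + 20^{3}\right) + \left(-131 + 683\right) = 715 \left(- \frac{1}{8} + 8000\right) + 552 = 715 \cdot \frac{63999}{8} + 552 = \frac{45759285}{8} + 552 = \frac{45763701}{8}$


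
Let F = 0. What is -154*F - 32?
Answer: -32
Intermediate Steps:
-154*F - 32 = -154*0 - 32 = 0 - 32 = -32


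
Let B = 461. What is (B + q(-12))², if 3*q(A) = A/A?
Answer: 1915456/9 ≈ 2.1283e+5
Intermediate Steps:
q(A) = ⅓ (q(A) = (A/A)/3 = (⅓)*1 = ⅓)
(B + q(-12))² = (461 + ⅓)² = (1384/3)² = 1915456/9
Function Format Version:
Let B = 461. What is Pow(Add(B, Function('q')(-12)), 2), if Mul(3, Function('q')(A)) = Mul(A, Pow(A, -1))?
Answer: Rational(1915456, 9) ≈ 2.1283e+5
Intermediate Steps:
Function('q')(A) = Rational(1, 3) (Function('q')(A) = Mul(Rational(1, 3), Mul(A, Pow(A, -1))) = Mul(Rational(1, 3), 1) = Rational(1, 3))
Pow(Add(B, Function('q')(-12)), 2) = Pow(Add(461, Rational(1, 3)), 2) = Pow(Rational(1384, 3), 2) = Rational(1915456, 9)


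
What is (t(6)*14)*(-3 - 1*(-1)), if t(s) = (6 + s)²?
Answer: -4032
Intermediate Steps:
(t(6)*14)*(-3 - 1*(-1)) = ((6 + 6)²*14)*(-3 - 1*(-1)) = (12²*14)*(-3 + 1) = (144*14)*(-2) = 2016*(-2) = -4032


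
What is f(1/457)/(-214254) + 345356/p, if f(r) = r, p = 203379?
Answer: 1024703458133/603444462714 ≈ 1.6981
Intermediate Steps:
f(1/457)/(-214254) + 345356/p = 1/(457*(-214254)) + 345356/203379 = (1/457)*(-1/214254) + 345356*(1/203379) = -1/97914078 + 31396/18489 = 1024703458133/603444462714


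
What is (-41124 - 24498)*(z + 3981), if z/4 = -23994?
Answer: 6036895890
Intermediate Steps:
z = -95976 (z = 4*(-23994) = -95976)
(-41124 - 24498)*(z + 3981) = (-41124 - 24498)*(-95976 + 3981) = -65622*(-91995) = 6036895890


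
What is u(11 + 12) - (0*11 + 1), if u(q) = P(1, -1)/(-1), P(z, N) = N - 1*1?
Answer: 1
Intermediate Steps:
P(z, N) = -1 + N (P(z, N) = N - 1 = -1 + N)
u(q) = 2 (u(q) = (-1 - 1)/(-1) = -2*(-1) = 2)
u(11 + 12) - (0*11 + 1) = 2 - (0*11 + 1) = 2 - (0 + 1) = 2 - 1*1 = 2 - 1 = 1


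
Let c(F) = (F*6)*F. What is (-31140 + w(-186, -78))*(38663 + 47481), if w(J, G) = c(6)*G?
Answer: -4133878272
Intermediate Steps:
c(F) = 6*F² (c(F) = (6*F)*F = 6*F²)
w(J, G) = 216*G (w(J, G) = (6*6²)*G = (6*36)*G = 216*G)
(-31140 + w(-186, -78))*(38663 + 47481) = (-31140 + 216*(-78))*(38663 + 47481) = (-31140 - 16848)*86144 = -47988*86144 = -4133878272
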